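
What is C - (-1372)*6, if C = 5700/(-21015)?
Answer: 11532652/1401 ≈ 8231.7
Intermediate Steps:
C = -380/1401 (C = 5700*(-1/21015) = -380/1401 ≈ -0.27123)
C - (-1372)*6 = -380/1401 - (-1372)*6 = -380/1401 - 1*(-8232) = -380/1401 + 8232 = 11532652/1401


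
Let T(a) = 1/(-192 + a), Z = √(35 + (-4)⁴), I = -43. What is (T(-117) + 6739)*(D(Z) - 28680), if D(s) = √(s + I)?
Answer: -19907266000/103 + 2082350*I*√(43 - √291)/309 ≈ -1.9327e+8 + 34323.0*I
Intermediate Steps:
Z = √291 (Z = √(35 + 256) = √291 ≈ 17.059)
D(s) = √(-43 + s) (D(s) = √(s - 43) = √(-43 + s))
(T(-117) + 6739)*(D(Z) - 28680) = (1/(-192 - 117) + 6739)*(√(-43 + √291) - 28680) = (1/(-309) + 6739)*(-28680 + √(-43 + √291)) = (-1/309 + 6739)*(-28680 + √(-43 + √291)) = 2082350*(-28680 + √(-43 + √291))/309 = -19907266000/103 + 2082350*√(-43 + √291)/309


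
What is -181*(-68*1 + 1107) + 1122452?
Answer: 934393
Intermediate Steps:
-181*(-68*1 + 1107) + 1122452 = -181*(-68 + 1107) + 1122452 = -181*1039 + 1122452 = -188059 + 1122452 = 934393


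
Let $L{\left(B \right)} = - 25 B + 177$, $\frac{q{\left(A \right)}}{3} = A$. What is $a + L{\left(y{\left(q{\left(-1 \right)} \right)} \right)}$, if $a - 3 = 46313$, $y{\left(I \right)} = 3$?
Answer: $46418$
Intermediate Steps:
$q{\left(A \right)} = 3 A$
$a = 46316$ ($a = 3 + 46313 = 46316$)
$L{\left(B \right)} = 177 - 25 B$
$a + L{\left(y{\left(q{\left(-1 \right)} \right)} \right)} = 46316 + \left(177 - 75\right) = 46316 + 102 = 46418$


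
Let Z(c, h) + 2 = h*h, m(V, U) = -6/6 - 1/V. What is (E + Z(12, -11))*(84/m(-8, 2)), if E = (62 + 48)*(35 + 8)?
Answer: -465504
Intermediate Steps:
m(V, U) = -1 - 1/V (m(V, U) = -6*1/6 - 1/V = -1 - 1/V)
Z(c, h) = -2 + h**2 (Z(c, h) = -2 + h*h = -2 + h**2)
E = 4730 (E = 110*43 = 4730)
(E + Z(12, -11))*(84/m(-8, 2)) = (4730 + (-2 + (-11)**2))*(84/(((-1 - 1*(-8))/(-8)))) = (4730 + (-2 + 121))*(84/((-(-1 + 8)/8))) = (4730 + 119)*(84/((-1/8*7))) = 4849*(84/(-7/8)) = 4849*(84*(-8/7)) = 4849*(-96) = -465504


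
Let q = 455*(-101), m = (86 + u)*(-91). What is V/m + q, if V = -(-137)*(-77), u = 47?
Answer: -79454688/1729 ≈ -45954.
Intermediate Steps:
m = -12103 (m = (86 + 47)*(-91) = 133*(-91) = -12103)
V = -10549 (V = -1*10549 = -10549)
q = -45955
V/m + q = -10549/(-12103) - 45955 = -10549*(-1/12103) - 45955 = 1507/1729 - 45955 = -79454688/1729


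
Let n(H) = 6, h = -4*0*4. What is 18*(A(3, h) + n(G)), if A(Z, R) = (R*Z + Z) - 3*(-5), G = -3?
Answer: 432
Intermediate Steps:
h = 0 (h = 0*4 = 0)
A(Z, R) = 15 + Z + R*Z (A(Z, R) = (Z + R*Z) + 15 = 15 + Z + R*Z)
18*(A(3, h) + n(G)) = 18*((15 + 3 + 0*3) + 6) = 18*((15 + 3 + 0) + 6) = 18*(18 + 6) = 18*24 = 432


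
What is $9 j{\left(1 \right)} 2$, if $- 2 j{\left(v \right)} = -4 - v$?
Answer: $45$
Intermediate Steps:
$j{\left(v \right)} = 2 + \frac{v}{2}$ ($j{\left(v \right)} = - \frac{-4 - v}{2} = 2 + \frac{v}{2}$)
$9 j{\left(1 \right)} 2 = 9 \left(2 + \frac{1}{2} \cdot 1\right) 2 = 9 \left(2 + \frac{1}{2}\right) 2 = 9 \cdot \frac{5}{2} \cdot 2 = \frac{45}{2} \cdot 2 = 45$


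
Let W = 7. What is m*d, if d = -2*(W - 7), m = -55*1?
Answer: 0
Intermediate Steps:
m = -55
d = 0 (d = -2*(7 - 7) = -2*0 = 0)
m*d = -55*0 = 0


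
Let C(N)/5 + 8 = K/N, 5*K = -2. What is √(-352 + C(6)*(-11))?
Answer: 5*√33/3 ≈ 9.5743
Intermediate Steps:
K = -⅖ (K = (⅕)*(-2) = -⅖ ≈ -0.40000)
C(N) = -40 - 2/N (C(N) = -40 + 5*(-2/(5*N)) = -40 - 2/N)
√(-352 + C(6)*(-11)) = √(-352 + (-40 - 2/6)*(-11)) = √(-352 + (-40 - 2*⅙)*(-11)) = √(-352 + (-40 - ⅓)*(-11)) = √(-352 - 121/3*(-11)) = √(-352 + 1331/3) = √(275/3) = 5*√33/3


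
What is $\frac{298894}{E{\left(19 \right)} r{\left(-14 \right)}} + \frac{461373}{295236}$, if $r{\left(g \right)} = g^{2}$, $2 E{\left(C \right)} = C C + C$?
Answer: $\frac{2196370823}{229053930} \approx 9.5889$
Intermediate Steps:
$E{\left(C \right)} = \frac{C}{2} + \frac{C^{2}}{2}$ ($E{\left(C \right)} = \frac{C C + C}{2} = \frac{C^{2} + C}{2} = \frac{C + C^{2}}{2} = \frac{C}{2} + \frac{C^{2}}{2}$)
$\frac{298894}{E{\left(19 \right)} r{\left(-14 \right)}} + \frac{461373}{295236} = \frac{298894}{\frac{1}{2} \cdot 19 \left(1 + 19\right) \left(-14\right)^{2}} + \frac{461373}{295236} = \frac{298894}{\frac{1}{2} \cdot 19 \cdot 20 \cdot 196} + 461373 \cdot \frac{1}{295236} = \frac{298894}{190 \cdot 196} + \frac{153791}{98412} = \frac{298894}{37240} + \frac{153791}{98412} = 298894 \cdot \frac{1}{37240} + \frac{153791}{98412} = \frac{149447}{18620} + \frac{153791}{98412} = \frac{2196370823}{229053930}$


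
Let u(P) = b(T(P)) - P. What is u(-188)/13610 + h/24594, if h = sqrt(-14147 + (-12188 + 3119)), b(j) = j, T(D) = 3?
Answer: 191/13610 + 2*I*sqrt(1451)/12297 ≈ 0.014034 + 0.0061953*I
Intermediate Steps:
h = 4*I*sqrt(1451) (h = sqrt(-14147 - 9069) = sqrt(-23216) = 4*I*sqrt(1451) ≈ 152.37*I)
u(P) = 3 - P
u(-188)/13610 + h/24594 = (3 - 1*(-188))/13610 + (4*I*sqrt(1451))/24594 = (3 + 188)*(1/13610) + (4*I*sqrt(1451))*(1/24594) = 191*(1/13610) + 2*I*sqrt(1451)/12297 = 191/13610 + 2*I*sqrt(1451)/12297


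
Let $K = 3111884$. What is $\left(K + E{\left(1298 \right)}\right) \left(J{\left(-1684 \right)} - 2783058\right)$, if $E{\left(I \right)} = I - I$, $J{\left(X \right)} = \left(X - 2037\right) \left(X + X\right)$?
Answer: $30338597324680$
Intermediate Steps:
$J{\left(X \right)} = 2 X \left(-2037 + X\right)$ ($J{\left(X \right)} = \left(-2037 + X\right) 2 X = 2 X \left(-2037 + X\right)$)
$E{\left(I \right)} = 0$
$\left(K + E{\left(1298 \right)}\right) \left(J{\left(-1684 \right)} - 2783058\right) = \left(3111884 + 0\right) \left(2 \left(-1684\right) \left(-2037 - 1684\right) - 2783058\right) = 3111884 \left(2 \left(-1684\right) \left(-3721\right) - 2783058\right) = 3111884 \left(12532328 - 2783058\right) = 3111884 \cdot 9749270 = 30338597324680$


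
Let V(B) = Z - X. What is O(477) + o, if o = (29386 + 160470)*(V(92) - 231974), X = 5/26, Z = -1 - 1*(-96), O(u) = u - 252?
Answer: -572307524227/13 ≈ -4.4024e+10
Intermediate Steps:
O(u) = -252 + u
Z = 95 (Z = -1 + 96 = 95)
X = 5/26 (X = 5*(1/26) = 5/26 ≈ 0.19231)
V(B) = 2465/26 (V(B) = 95 - 1*5/26 = 95 - 5/26 = 2465/26)
o = -572307527152/13 (o = (29386 + 160470)*(2465/26 - 231974) = 189856*(-6028859/26) = -572307527152/13 ≈ -4.4024e+10)
O(477) + o = (-252 + 477) - 572307527152/13 = 225 - 572307527152/13 = -572307524227/13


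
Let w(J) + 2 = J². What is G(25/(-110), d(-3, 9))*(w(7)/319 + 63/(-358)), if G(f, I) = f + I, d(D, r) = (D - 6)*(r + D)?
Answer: 3902303/2512444 ≈ 1.5532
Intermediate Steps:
d(D, r) = (-6 + D)*(D + r)
w(J) = -2 + J²
G(f, I) = I + f
G(25/(-110), d(-3, 9))*(w(7)/319 + 63/(-358)) = (((-3)² - 6*(-3) - 6*9 - 3*9) + 25/(-110))*((-2 + 7²)/319 + 63/(-358)) = ((9 + 18 - 54 - 27) + 25*(-1/110))*((-2 + 49)*(1/319) + 63*(-1/358)) = (-54 - 5/22)*(47*(1/319) - 63/358) = -1193*(47/319 - 63/358)/22 = -1193/22*(-3271/114202) = 3902303/2512444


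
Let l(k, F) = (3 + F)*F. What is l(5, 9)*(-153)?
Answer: -16524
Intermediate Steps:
l(k, F) = F*(3 + F)
l(5, 9)*(-153) = (9*(3 + 9))*(-153) = (9*12)*(-153) = 108*(-153) = -16524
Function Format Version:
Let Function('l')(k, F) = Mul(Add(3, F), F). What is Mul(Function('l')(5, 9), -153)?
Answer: -16524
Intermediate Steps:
Function('l')(k, F) = Mul(F, Add(3, F))
Mul(Function('l')(5, 9), -153) = Mul(Mul(9, Add(3, 9)), -153) = Mul(Mul(9, 12), -153) = Mul(108, -153) = -16524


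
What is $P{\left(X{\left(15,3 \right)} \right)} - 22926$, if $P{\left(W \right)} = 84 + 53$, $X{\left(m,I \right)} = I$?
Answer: $-22789$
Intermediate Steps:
$P{\left(W \right)} = 137$
$P{\left(X{\left(15,3 \right)} \right)} - 22926 = 137 - 22926 = -22789$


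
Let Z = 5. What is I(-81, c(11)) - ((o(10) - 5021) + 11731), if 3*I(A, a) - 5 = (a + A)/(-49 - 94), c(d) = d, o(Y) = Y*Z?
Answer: -2899255/429 ≈ -6758.2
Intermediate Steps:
o(Y) = 5*Y (o(Y) = Y*5 = 5*Y)
I(A, a) = 5/3 - A/429 - a/429 (I(A, a) = 5/3 + ((a + A)/(-49 - 94))/3 = 5/3 + ((A + a)/(-143))/3 = 5/3 + ((A + a)*(-1/143))/3 = 5/3 + (-A/143 - a/143)/3 = 5/3 + (-A/429 - a/429) = 5/3 - A/429 - a/429)
I(-81, c(11)) - ((o(10) - 5021) + 11731) = (5/3 - 1/429*(-81) - 1/429*11) - ((5*10 - 5021) + 11731) = (5/3 + 27/143 - 1/39) - ((50 - 5021) + 11731) = 785/429 - (-4971 + 11731) = 785/429 - 1*6760 = 785/429 - 6760 = -2899255/429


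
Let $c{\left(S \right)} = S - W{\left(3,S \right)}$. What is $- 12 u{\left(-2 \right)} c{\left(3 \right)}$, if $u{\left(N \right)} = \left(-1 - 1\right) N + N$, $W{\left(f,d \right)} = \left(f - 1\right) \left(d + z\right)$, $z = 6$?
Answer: $360$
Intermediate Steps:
$W{\left(f,d \right)} = \left(-1 + f\right) \left(6 + d\right)$ ($W{\left(f,d \right)} = \left(f - 1\right) \left(d + 6\right) = \left(-1 + f\right) \left(6 + d\right)$)
$c{\left(S \right)} = -12 - S$ ($c{\left(S \right)} = S - \left(-6 - S + 6 \cdot 3 + S 3\right) = S - \left(-6 - S + 18 + 3 S\right) = S - \left(12 + 2 S\right) = -12 - S$)
$u{\left(N \right)} = - N$ ($u{\left(N \right)} = - 2 N + N = - N$)
$- 12 u{\left(-2 \right)} c{\left(3 \right)} = - 12 \left(\left(-1\right) \left(-2\right)\right) \left(-12 - 3\right) = \left(-12\right) 2 \left(-12 - 3\right) = \left(-24\right) \left(-15\right) = 360$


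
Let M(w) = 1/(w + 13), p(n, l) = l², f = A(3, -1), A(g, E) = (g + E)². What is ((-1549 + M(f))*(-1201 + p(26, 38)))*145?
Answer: -927808020/17 ≈ -5.4577e+7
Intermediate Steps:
A(g, E) = (E + g)²
f = 4 (f = (-1 + 3)² = 2² = 4)
M(w) = 1/(13 + w)
((-1549 + M(f))*(-1201 + p(26, 38)))*145 = ((-1549 + 1/(13 + 4))*(-1201 + 38²))*145 = ((-1549 + 1/17)*(-1201 + 1444))*145 = ((-1549 + 1/17)*243)*145 = -26332/17*243*145 = -6398676/17*145 = -927808020/17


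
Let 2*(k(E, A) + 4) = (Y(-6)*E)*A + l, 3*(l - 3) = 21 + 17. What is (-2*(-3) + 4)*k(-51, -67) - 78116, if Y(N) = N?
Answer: -541763/3 ≈ -1.8059e+5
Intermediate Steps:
l = 47/3 (l = 3 + (21 + 17)/3 = 3 + (⅓)*38 = 3 + 38/3 = 47/3 ≈ 15.667)
k(E, A) = 23/6 - 3*A*E (k(E, A) = -4 + ((-6*E)*A + 47/3)/2 = -4 + (-6*A*E + 47/3)/2 = -4 + (47/3 - 6*A*E)/2 = -4 + (47/6 - 3*A*E) = 23/6 - 3*A*E)
(-2*(-3) + 4)*k(-51, -67) - 78116 = (-2*(-3) + 4)*(23/6 - 3*(-67)*(-51)) - 78116 = (6 + 4)*(23/6 - 10251) - 78116 = 10*(-61483/6) - 78116 = -307415/3 - 78116 = -541763/3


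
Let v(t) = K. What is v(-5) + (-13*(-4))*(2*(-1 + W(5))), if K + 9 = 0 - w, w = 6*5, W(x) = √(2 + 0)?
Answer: -143 + 104*√2 ≈ 4.0782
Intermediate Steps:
W(x) = √2
w = 30
K = -39 (K = -9 + (0 - 1*30) = -9 + (0 - 30) = -9 - 30 = -39)
v(t) = -39
v(-5) + (-13*(-4))*(2*(-1 + W(5))) = -39 + (-13*(-4))*(2*(-1 + √2)) = -39 + 52*(-2 + 2*√2) = -39 + (-104 + 104*√2) = -143 + 104*√2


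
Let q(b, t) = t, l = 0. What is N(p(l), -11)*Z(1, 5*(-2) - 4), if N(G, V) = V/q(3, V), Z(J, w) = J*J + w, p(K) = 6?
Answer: -13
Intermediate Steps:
Z(J, w) = w + J² (Z(J, w) = J² + w = w + J²)
N(G, V) = 1 (N(G, V) = V/V = 1)
N(p(l), -11)*Z(1, 5*(-2) - 4) = 1*((5*(-2) - 4) + 1²) = 1*((-10 - 4) + 1) = 1*(-14 + 1) = 1*(-13) = -13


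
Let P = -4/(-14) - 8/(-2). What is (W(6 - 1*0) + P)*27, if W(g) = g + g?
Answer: 3078/7 ≈ 439.71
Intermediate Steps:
P = 30/7 (P = -4*(-1/14) - 8*(-½) = 2/7 + 4 = 30/7 ≈ 4.2857)
W(g) = 2*g
(W(6 - 1*0) + P)*27 = (2*(6 - 1*0) + 30/7)*27 = (2*(6 + 0) + 30/7)*27 = (2*6 + 30/7)*27 = (12 + 30/7)*27 = (114/7)*27 = 3078/7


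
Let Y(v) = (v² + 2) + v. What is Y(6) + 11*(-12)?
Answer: -88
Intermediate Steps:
Y(v) = 2 + v + v² (Y(v) = (2 + v²) + v = 2 + v + v²)
Y(6) + 11*(-12) = (2 + 6 + 6²) + 11*(-12) = (2 + 6 + 36) - 132 = 44 - 132 = -88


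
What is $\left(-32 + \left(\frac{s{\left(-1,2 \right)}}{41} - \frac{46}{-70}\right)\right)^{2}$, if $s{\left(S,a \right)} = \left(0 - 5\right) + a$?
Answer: $\frac{2032386724}{2059225} \approx 986.97$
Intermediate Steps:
$s{\left(S,a \right)} = -5 + a$
$\left(-32 + \left(\frac{s{\left(-1,2 \right)}}{41} - \frac{46}{-70}\right)\right)^{2} = \left(-32 + \left(\frac{-5 + 2}{41} - \frac{46}{-70}\right)\right)^{2} = \left(-32 - - \frac{838}{1435}\right)^{2} = \left(-32 + \left(- \frac{3}{41} + \frac{23}{35}\right)\right)^{2} = \left(-32 + \frac{838}{1435}\right)^{2} = \left(- \frac{45082}{1435}\right)^{2} = \frac{2032386724}{2059225}$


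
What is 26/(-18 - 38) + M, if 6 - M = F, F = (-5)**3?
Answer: 3655/28 ≈ 130.54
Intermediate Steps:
F = -125
M = 131 (M = 6 - 1*(-125) = 6 + 125 = 131)
26/(-18 - 38) + M = 26/(-18 - 38) + 131 = 26/(-56) + 131 = 26*(-1/56) + 131 = -13/28 + 131 = 3655/28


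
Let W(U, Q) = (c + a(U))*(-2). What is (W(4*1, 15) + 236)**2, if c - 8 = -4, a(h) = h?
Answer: 48400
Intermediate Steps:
c = 4 (c = 8 - 4 = 4)
W(U, Q) = -8 - 2*U (W(U, Q) = (4 + U)*(-2) = -8 - 2*U)
(W(4*1, 15) + 236)**2 = ((-8 - 8) + 236)**2 = (-16 + 236)**2 = 220**2 = 48400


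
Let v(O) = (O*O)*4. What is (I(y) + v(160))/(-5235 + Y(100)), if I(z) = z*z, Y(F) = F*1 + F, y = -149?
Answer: -124601/5035 ≈ -24.747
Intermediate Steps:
Y(F) = 2*F (Y(F) = F + F = 2*F)
v(O) = 4*O**2 (v(O) = O**2*4 = 4*O**2)
I(z) = z**2
(I(y) + v(160))/(-5235 + Y(100)) = ((-149)**2 + 4*160**2)/(-5235 + 2*100) = (22201 + 4*25600)/(-5235 + 200) = (22201 + 102400)/(-5035) = 124601*(-1/5035) = -124601/5035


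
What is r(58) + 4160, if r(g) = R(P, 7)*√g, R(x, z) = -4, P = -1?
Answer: 4160 - 4*√58 ≈ 4129.5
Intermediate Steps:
r(g) = -4*√g
r(58) + 4160 = -4*√58 + 4160 = 4160 - 4*√58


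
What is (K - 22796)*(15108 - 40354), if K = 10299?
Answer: 315499262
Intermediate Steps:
(K - 22796)*(15108 - 40354) = (10299 - 22796)*(15108 - 40354) = -12497*(-25246) = 315499262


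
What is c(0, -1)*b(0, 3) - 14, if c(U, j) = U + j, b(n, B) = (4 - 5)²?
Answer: -15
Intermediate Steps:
b(n, B) = 1 (b(n, B) = (-1)² = 1)
c(0, -1)*b(0, 3) - 14 = (0 - 1)*1 - 14 = -1*1 - 14 = -1 - 14 = -15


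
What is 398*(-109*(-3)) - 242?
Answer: 129904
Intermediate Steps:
398*(-109*(-3)) - 242 = 398*327 - 242 = 130146 - 242 = 129904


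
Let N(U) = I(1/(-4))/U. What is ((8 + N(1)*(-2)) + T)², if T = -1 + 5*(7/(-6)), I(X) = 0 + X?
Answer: 25/9 ≈ 2.7778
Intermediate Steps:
I(X) = X
T = -41/6 (T = -1 + 5*(7*(-⅙)) = -1 + 5*(-7/6) = -1 - 35/6 = -41/6 ≈ -6.8333)
N(U) = -1/(4*U) (N(U) = 1/((-4)*U) = -1/(4*U))
((8 + N(1)*(-2)) + T)² = ((8 - ¼/1*(-2)) - 41/6)² = ((8 - ¼*1*(-2)) - 41/6)² = ((8 - ¼*(-2)) - 41/6)² = ((8 + ½) - 41/6)² = (17/2 - 41/6)² = (5/3)² = 25/9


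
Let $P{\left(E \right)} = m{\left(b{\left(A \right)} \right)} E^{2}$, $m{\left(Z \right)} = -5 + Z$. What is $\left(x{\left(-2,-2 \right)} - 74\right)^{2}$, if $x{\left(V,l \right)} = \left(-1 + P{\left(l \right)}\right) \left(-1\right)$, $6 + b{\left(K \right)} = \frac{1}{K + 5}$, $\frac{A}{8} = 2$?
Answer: $\frac{375769}{441} \approx 852.08$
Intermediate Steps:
$A = 16$ ($A = 8 \cdot 2 = 16$)
$b{\left(K \right)} = -6 + \frac{1}{5 + K}$ ($b{\left(K \right)} = -6 + \frac{1}{K + 5} = -6 + \frac{1}{5 + K}$)
$P{\left(E \right)} = - \frac{230 E^{2}}{21}$ ($P{\left(E \right)} = \left(-5 + \frac{-29 - 96}{5 + 16}\right) E^{2} = \left(-5 + \frac{-29 - 96}{21}\right) E^{2} = \left(-5 + \frac{1}{21} \left(-125\right)\right) E^{2} = \left(-5 - \frac{125}{21}\right) E^{2} = - \frac{230 E^{2}}{21}$)
$x{\left(V,l \right)} = 1 + \frac{230 l^{2}}{21}$ ($x{\left(V,l \right)} = \left(-1 - \frac{230 l^{2}}{21}\right) \left(-1\right) = 1 + \frac{230 l^{2}}{21}$)
$\left(x{\left(-2,-2 \right)} - 74\right)^{2} = \left(\left(1 + \frac{230 \left(-2\right)^{2}}{21}\right) - 74\right)^{2} = \left(\left(1 + \frac{230}{21} \cdot 4\right) - 74\right)^{2} = \left(\left(1 + \frac{920}{21}\right) - 74\right)^{2} = \left(\frac{941}{21} - 74\right)^{2} = \left(- \frac{613}{21}\right)^{2} = \frac{375769}{441}$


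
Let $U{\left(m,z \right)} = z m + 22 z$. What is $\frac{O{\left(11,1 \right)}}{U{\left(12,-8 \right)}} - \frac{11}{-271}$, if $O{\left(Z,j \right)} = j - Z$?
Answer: $\frac{2851}{36856} \approx 0.077355$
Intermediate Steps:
$U{\left(m,z \right)} = 22 z + m z$ ($U{\left(m,z \right)} = m z + 22 z = 22 z + m z$)
$\frac{O{\left(11,1 \right)}}{U{\left(12,-8 \right)}} - \frac{11}{-271} = \frac{1 - 11}{\left(-8\right) \left(22 + 12\right)} - \frac{11}{-271} = \frac{1 - 11}{\left(-8\right) 34} - - \frac{11}{271} = - \frac{10}{-272} + \frac{11}{271} = \left(-10\right) \left(- \frac{1}{272}\right) + \frac{11}{271} = \frac{5}{136} + \frac{11}{271} = \frac{2851}{36856}$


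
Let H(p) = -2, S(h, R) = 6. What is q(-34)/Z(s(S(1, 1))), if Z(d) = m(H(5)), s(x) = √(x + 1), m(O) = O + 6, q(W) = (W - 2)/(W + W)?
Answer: 9/68 ≈ 0.13235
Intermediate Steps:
q(W) = (-2 + W)/(2*W) (q(W) = (-2 + W)/((2*W)) = (-2 + W)*(1/(2*W)) = (-2 + W)/(2*W))
m(O) = 6 + O
s(x) = √(1 + x)
Z(d) = 4 (Z(d) = 6 - 2 = 4)
q(-34)/Z(s(S(1, 1))) = ((½)*(-2 - 34)/(-34))/4 = ((½)*(-1/34)*(-36))*(¼) = (9/17)*(¼) = 9/68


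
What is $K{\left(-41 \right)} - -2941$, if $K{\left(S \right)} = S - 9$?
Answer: $2891$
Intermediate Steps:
$K{\left(S \right)} = -9 + S$ ($K{\left(S \right)} = S - 9 = -9 + S$)
$K{\left(-41 \right)} - -2941 = \left(-9 - 41\right) - -2941 = -50 + 2941 = 2891$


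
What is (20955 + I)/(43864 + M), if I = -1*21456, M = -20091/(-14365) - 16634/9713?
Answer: -23301049915/2040059757051 ≈ -0.011422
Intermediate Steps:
M = -43803527/139527245 (M = -20091*(-1/14365) - 16634*1/9713 = 20091/14365 - 16634/9713 = -43803527/139527245 ≈ -0.31394)
I = -21456
(20955 + I)/(43864 + M) = (20955 - 21456)/(43864 - 43803527/139527245) = -501/6120179271153/139527245 = -501*139527245/6120179271153 = -23301049915/2040059757051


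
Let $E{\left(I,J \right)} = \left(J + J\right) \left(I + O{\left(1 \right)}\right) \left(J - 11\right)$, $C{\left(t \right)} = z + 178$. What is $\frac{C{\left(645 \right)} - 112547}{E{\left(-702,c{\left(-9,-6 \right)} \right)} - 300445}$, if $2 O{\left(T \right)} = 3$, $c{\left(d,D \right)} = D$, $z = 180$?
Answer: $\frac{112189}{443347} \approx 0.25305$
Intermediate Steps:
$O{\left(T \right)} = \frac{3}{2}$ ($O{\left(T \right)} = \frac{1}{2} \cdot 3 = \frac{3}{2}$)
$C{\left(t \right)} = 358$ ($C{\left(t \right)} = 180 + 178 = 358$)
$E{\left(I,J \right)} = 2 J \left(-11 + J\right) \left(\frac{3}{2} + I\right)$ ($E{\left(I,J \right)} = \left(J + J\right) \left(I + \frac{3}{2}\right) \left(J - 11\right) = 2 J \left(\frac{3}{2} + I\right) \left(-11 + J\right) = 2 J \left(-11 + J\right) \left(\frac{3}{2} + I\right)$)
$\frac{C{\left(645 \right)} - 112547}{E{\left(-702,c{\left(-9,-6 \right)} \right)} - 300445} = \frac{358 - 112547}{- 6 \left(-33 - -15444 + 3 \left(-6\right) + 2 \left(-702\right) \left(-6\right)\right) - 300445} = - \frac{112189}{- 6 \left(-33 + 15444 - 18 + 8424\right) - 300445} = - \frac{112189}{\left(-6\right) 23817 - 300445} = - \frac{112189}{-142902 - 300445} = - \frac{112189}{-443347} = \left(-112189\right) \left(- \frac{1}{443347}\right) = \frac{112189}{443347}$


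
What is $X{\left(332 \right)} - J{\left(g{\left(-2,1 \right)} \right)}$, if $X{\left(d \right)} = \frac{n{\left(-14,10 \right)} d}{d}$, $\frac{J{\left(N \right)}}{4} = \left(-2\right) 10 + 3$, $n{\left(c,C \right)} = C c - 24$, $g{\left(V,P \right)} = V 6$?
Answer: $-96$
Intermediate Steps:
$g{\left(V,P \right)} = 6 V$
$n{\left(c,C \right)} = -24 + C c$
$J{\left(N \right)} = -68$ ($J{\left(N \right)} = 4 \left(\left(-2\right) 10 + 3\right) = 4 \left(-20 + 3\right) = 4 \left(-17\right) = -68$)
$X{\left(d \right)} = -164$ ($X{\left(d \right)} = \frac{\left(-24 + 10 \left(-14\right)\right) d}{d} = \frac{\left(-24 - 140\right) d}{d} = \frac{\left(-164\right) d}{d} = -164$)
$X{\left(332 \right)} - J{\left(g{\left(-2,1 \right)} \right)} = -164 - -68 = -164 + 68 = -96$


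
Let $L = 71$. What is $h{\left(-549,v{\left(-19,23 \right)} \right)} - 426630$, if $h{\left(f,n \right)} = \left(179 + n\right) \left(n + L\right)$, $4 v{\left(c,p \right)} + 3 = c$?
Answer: $- \frac{1661063}{4} \approx -4.1527 \cdot 10^{5}$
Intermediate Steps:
$v{\left(c,p \right)} = - \frac{3}{4} + \frac{c}{4}$
$h{\left(f,n \right)} = \left(71 + n\right) \left(179 + n\right)$ ($h{\left(f,n \right)} = \left(179 + n\right) \left(n + 71\right) = \left(179 + n\right) \left(71 + n\right) = \left(71 + n\right) \left(179 + n\right)$)
$h{\left(-549,v{\left(-19,23 \right)} \right)} - 426630 = \left(12709 + \left(- \frac{3}{4} + \frac{1}{4} \left(-19\right)\right)^{2} + 250 \left(- \frac{3}{4} + \frac{1}{4} \left(-19\right)\right)\right) - 426630 = \left(12709 + \left(- \frac{3}{4} - \frac{19}{4}\right)^{2} + 250 \left(- \frac{3}{4} - \frac{19}{4}\right)\right) - 426630 = \left(12709 + \left(- \frac{11}{2}\right)^{2} + 250 \left(- \frac{11}{2}\right)\right) - 426630 = \left(12709 + \frac{121}{4} - 1375\right) - 426630 = \frac{45457}{4} - 426630 = - \frac{1661063}{4}$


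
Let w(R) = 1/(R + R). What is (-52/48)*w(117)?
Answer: -1/216 ≈ -0.0046296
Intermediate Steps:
w(R) = 1/(2*R)
(-52/48)*w(117) = (-52/48)*((½)/117) = (-52*1/48)*((½)*(1/117)) = -13/12*1/234 = -1/216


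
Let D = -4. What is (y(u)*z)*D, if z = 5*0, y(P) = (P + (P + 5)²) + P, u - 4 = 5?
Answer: 0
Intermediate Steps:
u = 9 (u = 4 + 5 = 9)
y(P) = (5 + P)² + 2*P (y(P) = (P + (5 + P)²) + P = (5 + P)² + 2*P)
z = 0
(y(u)*z)*D = (((5 + 9)² + 2*9)*0)*(-4) = ((14² + 18)*0)*(-4) = ((196 + 18)*0)*(-4) = (214*0)*(-4) = 0*(-4) = 0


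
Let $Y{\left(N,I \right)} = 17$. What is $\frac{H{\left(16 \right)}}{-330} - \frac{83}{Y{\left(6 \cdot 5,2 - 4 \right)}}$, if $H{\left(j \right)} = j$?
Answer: $- \frac{13831}{2805} \approx -4.9308$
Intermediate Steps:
$\frac{H{\left(16 \right)}}{-330} - \frac{83}{Y{\left(6 \cdot 5,2 - 4 \right)}} = \frac{16}{-330} - \frac{83}{17} = 16 \left(- \frac{1}{330}\right) - \frac{83}{17} = - \frac{8}{165} - \frac{83}{17} = - \frac{13831}{2805}$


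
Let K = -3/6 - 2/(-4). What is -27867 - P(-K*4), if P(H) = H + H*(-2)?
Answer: -27867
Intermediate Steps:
K = 0 (K = -3*⅙ - 2*(-¼) = -½ + ½ = 0)
P(H) = -H (P(H) = H - 2*H = -H)
-27867 - P(-K*4) = -27867 - (-1)*-1*0*4 = -27867 - (-1)*0*4 = -27867 - (-1)*0 = -27867 - 1*0 = -27867 + 0 = -27867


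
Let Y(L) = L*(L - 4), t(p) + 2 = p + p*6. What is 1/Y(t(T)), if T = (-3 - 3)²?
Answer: 1/61500 ≈ 1.6260e-5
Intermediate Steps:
T = 36 (T = (-6)² = 36)
t(p) = -2 + 7*p (t(p) = -2 + (p + p*6) = -2 + (p + 6*p) = -2 + 7*p)
Y(L) = L*(-4 + L)
1/Y(t(T)) = 1/((-2 + 7*36)*(-4 + (-2 + 7*36))) = 1/((-2 + 252)*(-4 + (-2 + 252))) = 1/(250*(-4 + 250)) = 1/(250*246) = 1/61500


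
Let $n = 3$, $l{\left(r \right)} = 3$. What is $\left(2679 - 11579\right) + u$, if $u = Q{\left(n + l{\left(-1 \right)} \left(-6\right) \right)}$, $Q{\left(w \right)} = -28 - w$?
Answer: $-8913$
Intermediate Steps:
$u = -13$ ($u = -28 - \left(3 + 3 \left(-6\right)\right) = -28 - \left(3 - 18\right) = -28 - -15 = -28 + 15 = -13$)
$\left(2679 - 11579\right) + u = \left(2679 - 11579\right) - 13 = -8900 - 13 = -8913$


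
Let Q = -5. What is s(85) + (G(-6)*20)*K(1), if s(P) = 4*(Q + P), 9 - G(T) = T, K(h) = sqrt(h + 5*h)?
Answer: 320 + 300*sqrt(6) ≈ 1054.8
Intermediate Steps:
K(h) = sqrt(6)*sqrt(h) (K(h) = sqrt(6*h) = sqrt(6)*sqrt(h))
G(T) = 9 - T
s(P) = -20 + 4*P (s(P) = 4*(-5 + P) = -20 + 4*P)
s(85) + (G(-6)*20)*K(1) = (-20 + 4*85) + ((9 - 1*(-6))*20)*(sqrt(6)*sqrt(1)) = (-20 + 340) + ((9 + 6)*20)*(sqrt(6)*1) = 320 + (15*20)*sqrt(6) = 320 + 300*sqrt(6)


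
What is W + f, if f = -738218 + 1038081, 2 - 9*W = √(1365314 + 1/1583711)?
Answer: 2698769/9 - √3424399381654646305/14253399 ≈ 2.9973e+5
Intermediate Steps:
W = 2/9 - √3424399381654646305/14253399 (W = 2/9 - √(1365314 + 1/1583711)/9 = 2/9 - √3424399381654646305/14253399 ≈ -129.61)
f = 299863
W + f = (2/9 - √3424399381654646305/14253399) + 299863 = 2698769/9 - √3424399381654646305/14253399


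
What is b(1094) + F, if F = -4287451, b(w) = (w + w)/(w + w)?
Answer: -4287450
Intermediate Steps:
b(w) = 1 (b(w) = (2*w)/((2*w)) = (2*w)*(1/(2*w)) = 1)
b(1094) + F = 1 - 4287451 = -4287450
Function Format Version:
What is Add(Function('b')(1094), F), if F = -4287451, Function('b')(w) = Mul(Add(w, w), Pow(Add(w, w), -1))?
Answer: -4287450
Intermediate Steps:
Function('b')(w) = 1 (Function('b')(w) = Mul(Mul(2, w), Pow(Mul(2, w), -1)) = Mul(Mul(2, w), Mul(Rational(1, 2), Pow(w, -1))) = 1)
Add(Function('b')(1094), F) = Add(1, -4287451) = -4287450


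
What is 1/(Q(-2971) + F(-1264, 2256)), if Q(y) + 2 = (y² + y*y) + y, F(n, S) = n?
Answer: 1/17649445 ≈ 5.6659e-8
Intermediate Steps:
Q(y) = -2 + y + 2*y² (Q(y) = -2 + ((y² + y*y) + y) = -2 + ((y² + y²) + y) = -2 + (2*y² + y) = -2 + (y + 2*y²) = -2 + y + 2*y²)
1/(Q(-2971) + F(-1264, 2256)) = 1/((-2 - 2971 + 2*(-2971)²) - 1264) = 1/((-2 - 2971 + 2*8826841) - 1264) = 1/((-2 - 2971 + 17653682) - 1264) = 1/(17650709 - 1264) = 1/17649445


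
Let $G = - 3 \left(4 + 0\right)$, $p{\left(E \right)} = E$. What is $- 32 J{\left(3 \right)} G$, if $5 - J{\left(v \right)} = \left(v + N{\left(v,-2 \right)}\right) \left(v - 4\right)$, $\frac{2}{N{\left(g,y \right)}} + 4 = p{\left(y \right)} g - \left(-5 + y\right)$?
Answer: $2816$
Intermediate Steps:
$N{\left(g,y \right)} = \frac{2}{1 - y + g y}$ ($N{\left(g,y \right)} = \frac{2}{-4 - \left(-5 + y - y g\right)} = \frac{2}{-4 - \left(-5 + y - g y\right)} = \frac{2}{-4 + \left(5 - y + g y\right)} = \frac{2}{1 - y + g y}$)
$G = -12$ ($G = \left(-3\right) 4 = -12$)
$J{\left(v \right)} = 5 - \left(-4 + v\right) \left(v + \frac{2}{3 - 2 v}\right)$ ($J{\left(v \right)} = 5 - \left(v + \frac{2}{1 - -2 + v \left(-2\right)}\right) \left(v - 4\right) = 5 - \left(v + \frac{2}{1 + 2 - 2 v}\right) \left(-4 + v\right) = 5 - \left(v + \frac{2}{3 - 2 v}\right) \left(-4 + v\right) = 5 - \left(-4 + v\right) \left(v + \frac{2}{3 - 2 v}\right)$)
$- 32 J{\left(3 \right)} G = - 32 \frac{-23 - 2 \cdot 3^{3} + 11 \cdot 3^{2}}{-3 + 2 \cdot 3} \left(-12\right) = - 32 \frac{-23 - 54 + 11 \cdot 9}{-3 + 6} \left(-12\right) = - 32 \frac{-23 - 54 + 99}{3} \left(-12\right) = - 32 \cdot \frac{1}{3} \cdot 22 \left(-12\right) = \left(-32\right) \frac{22}{3} \left(-12\right) = \left(- \frac{704}{3}\right) \left(-12\right) = 2816$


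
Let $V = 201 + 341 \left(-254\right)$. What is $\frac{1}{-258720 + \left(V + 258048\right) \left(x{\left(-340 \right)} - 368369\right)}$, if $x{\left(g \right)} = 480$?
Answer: $- \frac{1}{63142887235} \approx -1.5837 \cdot 10^{-11}$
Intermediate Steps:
$V = -86413$ ($V = 201 - 86614 = -86413$)
$\frac{1}{-258720 + \left(V + 258048\right) \left(x{\left(-340 \right)} - 368369\right)} = \frac{1}{-258720 + \left(-86413 + 258048\right) \left(480 - 368369\right)} = \frac{1}{-258720 + 171635 \left(-367889\right)} = \frac{1}{-258720 - 63142628515} = \frac{1}{-63142887235} = - \frac{1}{63142887235}$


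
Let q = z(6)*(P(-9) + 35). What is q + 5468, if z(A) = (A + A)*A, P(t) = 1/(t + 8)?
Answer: 7916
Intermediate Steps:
P(t) = 1/(8 + t)
z(A) = 2*A² (z(A) = (2*A)*A = 2*A²)
q = 2448 (q = (2*6²)*(1/(8 - 9) + 35) = (2*36)*(1/(-1) + 35) = 72*(-1 + 35) = 72*34 = 2448)
q + 5468 = 2448 + 5468 = 7916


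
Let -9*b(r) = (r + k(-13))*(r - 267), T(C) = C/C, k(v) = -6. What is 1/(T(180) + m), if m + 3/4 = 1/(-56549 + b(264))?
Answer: 225852/56459 ≈ 4.0003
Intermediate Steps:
T(C) = 1
b(r) = -(-267 + r)*(-6 + r)/9 (b(r) = -(r - 6)*(r - 267)/9 = -(-6 + r)*(-267 + r)/9 = -(-267 + r)*(-6 + r)/9)
m = -169393/225852 (m = -¾ + 1/(-56549 + (-178 - ⅑*264² + (91/3)*264)) = -¾ + 1/(-56549 + (-178 - ⅑*69696 + 8008)) = -¾ + 1/(-56549 + (-178 - 7744 + 8008)) = -¾ + 1/(-56549 + 86) = -¾ + 1/(-56463) = -¾ - 1/56463 = -169393/225852 ≈ -0.75002)
1/(T(180) + m) = 1/(1 - 169393/225852) = 1/(56459/225852) = 225852/56459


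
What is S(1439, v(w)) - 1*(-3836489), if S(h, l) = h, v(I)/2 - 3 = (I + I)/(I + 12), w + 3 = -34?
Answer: 3837928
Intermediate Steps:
w = -37 (w = -3 - 34 = -37)
v(I) = 6 + 4*I/(12 + I) (v(I) = 6 + 2*((I + I)/(I + 12)) = 6 + 2*((2*I)/(12 + I)) = 6 + 2*(2*I/(12 + I)) = 6 + 4*I/(12 + I))
S(1439, v(w)) - 1*(-3836489) = 1439 - 1*(-3836489) = 1439 + 3836489 = 3837928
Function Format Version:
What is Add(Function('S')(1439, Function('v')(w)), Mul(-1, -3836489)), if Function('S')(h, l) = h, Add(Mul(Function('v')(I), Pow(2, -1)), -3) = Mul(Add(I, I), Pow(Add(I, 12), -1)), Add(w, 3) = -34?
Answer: 3837928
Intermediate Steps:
w = -37 (w = Add(-3, -34) = -37)
Function('v')(I) = Add(6, Mul(4, I, Pow(Add(12, I), -1))) (Function('v')(I) = Add(6, Mul(2, Mul(Add(I, I), Pow(Add(I, 12), -1)))) = Add(6, Mul(2, Mul(Mul(2, I), Pow(Add(12, I), -1)))) = Add(6, Mul(2, Mul(2, I, Pow(Add(12, I), -1)))) = Add(6, Mul(4, I, Pow(Add(12, I), -1))))
Add(Function('S')(1439, Function('v')(w)), Mul(-1, -3836489)) = Add(1439, Mul(-1, -3836489)) = Add(1439, 3836489) = 3837928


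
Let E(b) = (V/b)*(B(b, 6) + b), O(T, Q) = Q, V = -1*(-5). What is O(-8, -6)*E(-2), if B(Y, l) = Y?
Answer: -60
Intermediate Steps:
V = 5
E(b) = 10 (E(b) = (5/b)*(b + b) = (5/b)*(2*b) = 10)
O(-8, -6)*E(-2) = -6*10 = -60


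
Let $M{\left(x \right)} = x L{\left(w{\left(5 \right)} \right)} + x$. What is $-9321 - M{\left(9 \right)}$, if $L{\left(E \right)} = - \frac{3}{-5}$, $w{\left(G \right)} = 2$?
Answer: $- \frac{46677}{5} \approx -9335.4$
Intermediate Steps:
$L{\left(E \right)} = \frac{3}{5}$ ($L{\left(E \right)} = \left(-3\right) \left(- \frac{1}{5}\right) = \frac{3}{5}$)
$M{\left(x \right)} = \frac{8 x}{5}$ ($M{\left(x \right)} = x \frac{3}{5} + x = \frac{3 x}{5} + x = \frac{8 x}{5}$)
$-9321 - M{\left(9 \right)} = -9321 - \frac{8}{5} \cdot 9 = -9321 - \frac{72}{5} = - \frac{46677}{5}$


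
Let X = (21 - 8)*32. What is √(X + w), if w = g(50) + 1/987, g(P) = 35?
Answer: √439351206/987 ≈ 21.237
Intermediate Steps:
w = 34546/987 (w = 35 + 1/987 = 34546/987 ≈ 35.001)
X = 416 (X = 13*32 = 416)
√(X + w) = √(416 + 34546/987) = √(445138/987) = √439351206/987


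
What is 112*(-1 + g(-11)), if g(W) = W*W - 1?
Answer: 13328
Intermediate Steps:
g(W) = -1 + W**2 (g(W) = W**2 - 1 = -1 + W**2)
112*(-1 + g(-11)) = 112*(-1 + (-1 + (-11)**2)) = 112*(-1 + (-1 + 121)) = 112*(-1 + 120) = 112*119 = 13328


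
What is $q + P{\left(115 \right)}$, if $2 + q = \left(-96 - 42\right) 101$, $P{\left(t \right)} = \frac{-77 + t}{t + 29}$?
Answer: $- \frac{1003661}{72} \approx -13940.0$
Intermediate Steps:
$P{\left(t \right)} = \frac{-77 + t}{29 + t}$
$q = -13940$ ($q = -2 + \left(-96 - 42\right) 101 = -2 - 13938 = -13940$)
$q + P{\left(115 \right)} = -13940 + \frac{-77 + 115}{29 + 115} = -13940 + \frac{1}{144} \cdot 38 = -13940 + \frac{19}{72} = - \frac{1003661}{72}$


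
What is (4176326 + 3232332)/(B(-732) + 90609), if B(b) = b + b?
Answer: 7408658/89145 ≈ 83.108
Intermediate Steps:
B(b) = 2*b
(4176326 + 3232332)/(B(-732) + 90609) = (4176326 + 3232332)/(2*(-732) + 90609) = 7408658/(-1464 + 90609) = 7408658/89145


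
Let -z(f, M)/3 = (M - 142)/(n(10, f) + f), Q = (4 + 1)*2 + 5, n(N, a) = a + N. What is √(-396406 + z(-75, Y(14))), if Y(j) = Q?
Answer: I*√1942402735/70 ≈ 629.61*I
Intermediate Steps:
n(N, a) = N + a
Q = 15 (Q = 5*2 + 5 = 10 + 5 = 15)
Y(j) = 15
z(f, M) = -3*(-142 + M)/(10 + 2*f) (z(f, M) = -3*(M - 142)/((10 + f) + f) = -3*(-142 + M)/(10 + 2*f))
√(-396406 + z(-75, Y(14))) = √(-396406 + 3*(142 - 1*15)/(2*(5 - 75))) = √(-396406 + (3/2)*(142 - 15)/(-70)) = √(-396406 + (3/2)*(-1/70)*127) = √(-396406 - 381/140) = √(-55497221/140) = I*√1942402735/70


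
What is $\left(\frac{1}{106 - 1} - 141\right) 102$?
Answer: $- \frac{503336}{35} \approx -14381.0$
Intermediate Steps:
$\left(\frac{1}{106 - 1} - 141\right) 102 = \left(\frac{1}{105} - 141\right) 102 = \left(- \frac{14804}{105}\right) 102 = - \frac{503336}{35}$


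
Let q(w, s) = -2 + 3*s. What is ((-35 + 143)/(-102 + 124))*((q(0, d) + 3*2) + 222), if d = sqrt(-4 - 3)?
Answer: 12204/11 + 162*I*sqrt(7)/11 ≈ 1109.5 + 38.965*I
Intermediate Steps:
d = I*sqrt(7) (d = sqrt(-7) = I*sqrt(7) ≈ 2.6458*I)
((-35 + 143)/(-102 + 124))*((q(0, d) + 3*2) + 222) = ((-35 + 143)/(-102 + 124))*(((-2 + 3*(I*sqrt(7))) + 3*2) + 222) = (108/22)*(((-2 + 3*I*sqrt(7)) + 6) + 222) = (108*(1/22))*((4 + 3*I*sqrt(7)) + 222) = 54*(226 + 3*I*sqrt(7))/11 = 12204/11 + 162*I*sqrt(7)/11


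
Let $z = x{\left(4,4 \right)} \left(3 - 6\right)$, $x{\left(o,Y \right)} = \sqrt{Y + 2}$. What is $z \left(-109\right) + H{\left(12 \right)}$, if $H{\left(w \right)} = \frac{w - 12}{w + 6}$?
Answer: $327 \sqrt{6} \approx 800.98$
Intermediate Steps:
$x{\left(o,Y \right)} = \sqrt{2 + Y}$
$H{\left(w \right)} = \frac{-12 + w}{6 + w}$
$z = - 3 \sqrt{6}$ ($z = \sqrt{2 + 4} \left(3 - 6\right) = \sqrt{6} \left(-3\right) = - 3 \sqrt{6} \approx -7.3485$)
$z \left(-109\right) + H{\left(12 \right)} = - 3 \sqrt{6} \left(-109\right) + \frac{-12 + 12}{6 + 12} = 327 \sqrt{6} + \frac{1}{18} \cdot 0 = 327 \sqrt{6} + 0 = 327 \sqrt{6}$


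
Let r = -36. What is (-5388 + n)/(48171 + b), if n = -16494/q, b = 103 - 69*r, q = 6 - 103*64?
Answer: -17734437/167146094 ≈ -0.10610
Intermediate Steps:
q = -6586 (q = 6 - 6592 = -6586)
b = 2587 (b = 103 - 69*(-36) = 103 + 2484 = 2587)
n = 8247/3293 (n = -16494/(-6586) = -16494*(-1/6586) = 8247/3293 ≈ 2.5044)
(-5388 + n)/(48171 + b) = (-5388 + 8247/3293)/(48171 + 2587) = -17734437/3293/50758 = -17734437/3293*1/50758 = -17734437/167146094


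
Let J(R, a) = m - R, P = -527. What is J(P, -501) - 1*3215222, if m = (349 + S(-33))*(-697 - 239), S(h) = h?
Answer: -3510471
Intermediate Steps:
m = -295776 (m = (349 - 33)*(-697 - 239) = 316*(-936) = -295776)
J(R, a) = -295776 - R
J(P, -501) - 1*3215222 = (-295776 - 1*(-527)) - 1*3215222 = (-295776 + 527) - 3215222 = -295249 - 3215222 = -3510471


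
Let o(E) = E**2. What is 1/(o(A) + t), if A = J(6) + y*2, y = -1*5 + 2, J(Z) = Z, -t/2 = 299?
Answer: -1/598 ≈ -0.0016722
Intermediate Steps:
t = -598 (t = -2*299 = -598)
y = -3 (y = -5 + 2 = -3)
A = 0 (A = 6 - 3*2 = 6 - 6 = 0)
1/(o(A) + t) = 1/(0**2 - 598) = 1/(0 - 598) = 1/(-598) = -1/598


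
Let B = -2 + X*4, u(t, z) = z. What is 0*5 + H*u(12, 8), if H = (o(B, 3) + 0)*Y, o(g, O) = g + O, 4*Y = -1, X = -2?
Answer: 14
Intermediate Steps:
Y = -¼ (Y = (¼)*(-1) = -¼ ≈ -0.25000)
B = -10 (B = -2 - 2*4 = -2 - 8 = -10)
o(g, O) = O + g
H = 7/4 (H = ((3 - 10) + 0)*(-¼) = (-7 + 0)*(-¼) = -7*(-¼) = 7/4 ≈ 1.7500)
0*5 + H*u(12, 8) = 0*5 + (7/4)*8 = 0 + 14 = 14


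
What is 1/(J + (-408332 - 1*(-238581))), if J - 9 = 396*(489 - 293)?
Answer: -1/92126 ≈ -1.0855e-5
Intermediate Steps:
J = 77625 (J = 9 + 396*(489 - 293) = 9 + 396*196 = 9 + 77616 = 77625)
1/(J + (-408332 - 1*(-238581))) = 1/(77625 + (-408332 - 1*(-238581))) = 1/(77625 + (-408332 + 238581)) = 1/(77625 - 169751) = 1/(-92126) = -1/92126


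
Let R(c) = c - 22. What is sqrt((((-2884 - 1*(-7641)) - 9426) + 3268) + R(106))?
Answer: I*sqrt(1317) ≈ 36.29*I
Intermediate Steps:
R(c) = -22 + c
sqrt((((-2884 - 1*(-7641)) - 9426) + 3268) + R(106)) = sqrt((((-2884 - 1*(-7641)) - 9426) + 3268) + (-22 + 106)) = sqrt((((-2884 + 7641) - 9426) + 3268) + 84) = sqrt(((4757 - 9426) + 3268) + 84) = sqrt((-4669 + 3268) + 84) = sqrt(-1401 + 84) = sqrt(-1317) = I*sqrt(1317)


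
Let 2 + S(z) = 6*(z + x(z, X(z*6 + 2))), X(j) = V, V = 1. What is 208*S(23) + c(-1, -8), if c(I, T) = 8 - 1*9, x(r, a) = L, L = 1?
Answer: 29535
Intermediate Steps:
X(j) = 1
x(r, a) = 1
c(I, T) = -1 (c(I, T) = 8 - 9 = -1)
S(z) = 4 + 6*z (S(z) = -2 + 6*(z + 1) = -2 + 6*(1 + z) = -2 + (6 + 6*z) = 4 + 6*z)
208*S(23) + c(-1, -8) = 208*(4 + 6*23) - 1 = 208*(4 + 138) - 1 = 208*142 - 1 = 29536 - 1 = 29535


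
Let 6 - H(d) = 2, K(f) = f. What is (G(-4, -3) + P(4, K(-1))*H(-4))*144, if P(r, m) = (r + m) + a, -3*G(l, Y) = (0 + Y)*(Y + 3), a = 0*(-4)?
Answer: 1728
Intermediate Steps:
a = 0
G(l, Y) = -Y*(3 + Y)/3 (G(l, Y) = -(0 + Y)*(Y + 3)/3 = -Y*(3 + Y)/3)
H(d) = 4 (H(d) = 6 - 1*2 = 6 - 2 = 4)
P(r, m) = m + r (P(r, m) = (r + m) + 0 = (m + r) + 0 = m + r)
(G(-4, -3) + P(4, K(-1))*H(-4))*144 = (-⅓*(-3)*(3 - 3) + (-1 + 4)*4)*144 = (-⅓*(-3)*0 + 3*4)*144 = (0 + 12)*144 = 12*144 = 1728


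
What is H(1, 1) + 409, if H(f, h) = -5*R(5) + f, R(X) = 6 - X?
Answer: 405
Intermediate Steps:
H(f, h) = -5 + f (H(f, h) = -5*(6 - 1*5) + f = -5*(6 - 5) + f = -5*1 + f = -5 + f)
H(1, 1) + 409 = (-5 + 1) + 409 = -4 + 409 = 405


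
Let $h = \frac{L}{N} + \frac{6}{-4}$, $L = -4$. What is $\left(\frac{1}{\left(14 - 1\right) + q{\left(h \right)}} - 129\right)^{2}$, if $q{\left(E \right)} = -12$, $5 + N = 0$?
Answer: $16384$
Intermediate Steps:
$N = -5$ ($N = -5 + 0 = -5$)
$h = - \frac{7}{10}$ ($h = - \frac{4}{-5} + \frac{6}{-4} = \left(-4\right) \left(- \frac{1}{5}\right) + 6 \left(- \frac{1}{4}\right) = \frac{4}{5} - \frac{3}{2} = - \frac{7}{10} \approx -0.7$)
$\left(\frac{1}{\left(14 - 1\right) + q{\left(h \right)}} - 129\right)^{2} = \left(\frac{1}{\left(14 - 1\right) - 12} - 129\right)^{2} = \left(\frac{1}{13 - 12} - 129\right)^{2} = \left(1^{-1} - 129\right)^{2} = \left(1 - 129\right)^{2} = \left(-128\right)^{2} = 16384$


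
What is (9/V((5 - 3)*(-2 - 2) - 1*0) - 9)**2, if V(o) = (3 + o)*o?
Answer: 123201/1600 ≈ 77.001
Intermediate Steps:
V(o) = o*(3 + o)
(9/V((5 - 3)*(-2 - 2) - 1*0) - 9)**2 = (9/((((5 - 3)*(-2 - 2) - 1*0)*(3 + ((5 - 3)*(-2 - 2) - 1*0)))) - 9)**2 = (9/(((2*(-4) + 0)*(3 + (2*(-4) + 0)))) - 9)**2 = (9/(((-8 + 0)*(3 + (-8 + 0)))) - 9)**2 = (9/((-8*(3 - 8))) - 9)**2 = (9/((-8*(-5))) - 9)**2 = (9/40 - 9)**2 = (-351/40)**2 = 123201/1600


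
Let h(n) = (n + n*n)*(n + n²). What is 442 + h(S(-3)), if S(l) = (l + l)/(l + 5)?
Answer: 478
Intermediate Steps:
S(l) = 2*l/(5 + l) (S(l) = (2*l)/(5 + l) = 2*l/(5 + l))
h(n) = (n + n²)² (h(n) = (n + n²)*(n + n²) = (n + n²)²)
442 + h(S(-3)) = 442 + (2*(-3)/(5 - 3))²*(1 + 2*(-3)/(5 - 3))² = 442 + (2*(-3)/2)²*(1 + 2*(-3)/2)² = 442 + (2*(-3)*(½))²*(1 + 2*(-3)*(½))² = 442 + (-3)²*(1 - 3)² = 442 + 9*(-2)² = 442 + 9*4 = 442 + 36 = 478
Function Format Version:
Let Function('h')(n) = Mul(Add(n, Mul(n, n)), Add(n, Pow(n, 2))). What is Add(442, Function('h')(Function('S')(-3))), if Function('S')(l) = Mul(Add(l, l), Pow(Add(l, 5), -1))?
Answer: 478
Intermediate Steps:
Function('S')(l) = Mul(2, l, Pow(Add(5, l), -1)) (Function('S')(l) = Mul(Mul(2, l), Pow(Add(5, l), -1)) = Mul(2, l, Pow(Add(5, l), -1)))
Function('h')(n) = Pow(Add(n, Pow(n, 2)), 2) (Function('h')(n) = Mul(Add(n, Pow(n, 2)), Add(n, Pow(n, 2))) = Pow(Add(n, Pow(n, 2)), 2))
Add(442, Function('h')(Function('S')(-3))) = Add(442, Mul(Pow(Mul(2, -3, Pow(Add(5, -3), -1)), 2), Pow(Add(1, Mul(2, -3, Pow(Add(5, -3), -1))), 2))) = Add(442, Mul(Pow(Mul(2, -3, Pow(2, -1)), 2), Pow(Add(1, Mul(2, -3, Pow(2, -1))), 2))) = Add(442, Mul(Pow(Mul(2, -3, Rational(1, 2)), 2), Pow(Add(1, Mul(2, -3, Rational(1, 2))), 2))) = Add(442, Mul(Pow(-3, 2), Pow(Add(1, -3), 2))) = Add(442, Mul(9, Pow(-2, 2))) = Add(442, Mul(9, 4)) = Add(442, 36) = 478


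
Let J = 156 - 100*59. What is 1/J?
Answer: -1/5744 ≈ -0.00017409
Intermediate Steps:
J = -5744 (J = 156 - 5900 = -5744)
1/J = 1/(-5744) = -1/5744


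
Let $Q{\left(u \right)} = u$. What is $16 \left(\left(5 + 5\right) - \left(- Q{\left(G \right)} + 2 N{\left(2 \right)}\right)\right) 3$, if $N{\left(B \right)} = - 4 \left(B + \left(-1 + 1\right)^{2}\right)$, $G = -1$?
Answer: $1200$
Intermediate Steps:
$N{\left(B \right)} = - 4 B$ ($N{\left(B \right)} = - 4 \left(B + 0^{2}\right) = - 4 \left(B + 0\right) = - 4 B$)
$16 \left(\left(5 + 5\right) - \left(- Q{\left(G \right)} + 2 N{\left(2 \right)}\right)\right) 3 = 16 \left(\left(5 + 5\right) - \left(1 + 2 \left(\left(-4\right) 2\right)\right)\right) 3 = 16 \left(10 - -15\right) 3 = 16 \left(10 + \left(-1 + 16\right)\right) 3 = 16 \left(10 + 15\right) 3 = 16 \cdot 25 \cdot 3 = 400 \cdot 3 = 1200$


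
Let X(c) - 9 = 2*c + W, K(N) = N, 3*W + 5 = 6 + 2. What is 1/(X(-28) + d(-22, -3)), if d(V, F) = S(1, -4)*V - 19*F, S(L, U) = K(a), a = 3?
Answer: -1/55 ≈ -0.018182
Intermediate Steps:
W = 1 (W = -5/3 + (6 + 2)/3 = -5/3 + (1/3)*8 = -5/3 + 8/3 = 1)
S(L, U) = 3
d(V, F) = -19*F + 3*V (d(V, F) = 3*V - 19*F = -19*F + 3*V)
X(c) = 10 + 2*c (X(c) = 9 + (2*c + 1) = 9 + (1 + 2*c) = 10 + 2*c)
1/(X(-28) + d(-22, -3)) = 1/((10 + 2*(-28)) + (-19*(-3) + 3*(-22))) = 1/((10 - 56) + (57 - 66)) = 1/(-46 - 9) = 1/(-55) = -1/55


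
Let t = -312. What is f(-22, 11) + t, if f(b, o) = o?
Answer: -301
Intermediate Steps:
f(-22, 11) + t = 11 - 312 = -301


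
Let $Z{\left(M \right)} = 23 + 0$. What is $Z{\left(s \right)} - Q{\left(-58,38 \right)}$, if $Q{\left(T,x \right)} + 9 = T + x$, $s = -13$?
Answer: $52$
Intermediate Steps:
$Z{\left(M \right)} = 23$
$Q{\left(T,x \right)} = -9 + T + x$ ($Q{\left(T,x \right)} = -9 + \left(T + x\right) = -9 + T + x$)
$Z{\left(s \right)} - Q{\left(-58,38 \right)} = 23 - \left(-9 - 58 + 38\right) = 23 - -29 = 23 + 29 = 52$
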